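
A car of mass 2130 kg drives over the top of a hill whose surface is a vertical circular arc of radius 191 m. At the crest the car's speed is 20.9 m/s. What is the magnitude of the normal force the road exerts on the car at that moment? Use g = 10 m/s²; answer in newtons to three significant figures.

16400 N

At the crest the centripetal acceleration points downward (toward the centre of the arc), so mg − N = mv²/r.
N = m(g − v²/r) = 2130 × (10.0 − (20.9)²/191) = 2130 × (10.0 − 2.287) = 2130 × 7.713 = 16430 N.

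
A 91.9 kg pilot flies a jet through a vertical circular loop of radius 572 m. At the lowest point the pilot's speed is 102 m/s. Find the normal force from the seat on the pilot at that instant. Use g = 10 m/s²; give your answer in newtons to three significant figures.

2590 N

At the lowest point, N points up (toward the centre) and the weight mg points down (away from the centre), so the net inward force is N − mg = mv²/r.
N = m(v²/r + g) = 91.9 × ((102)²/572 + 10.0) = 91.9 × (18.19 + 10.0) = 91.9 × 28.19 = 2591 N.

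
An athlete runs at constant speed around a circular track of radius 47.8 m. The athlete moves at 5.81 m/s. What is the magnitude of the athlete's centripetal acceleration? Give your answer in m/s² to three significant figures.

0.706 m/s²

a_c = v²/r = (5.810)²/47.8 = 33.76/47.8 = 0.7062 m/s².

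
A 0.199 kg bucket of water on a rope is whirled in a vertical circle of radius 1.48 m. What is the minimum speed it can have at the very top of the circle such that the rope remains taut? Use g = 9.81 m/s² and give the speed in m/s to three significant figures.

At the top, both weight mg and T point toward the centre: T + mg = mv²/r.
At minimum speed T → 0, so mg = mv_min²/r ⇒ v_min = √(g r) = √(9.81 × 1.48) = 3.810 m/s.

3.81 m/s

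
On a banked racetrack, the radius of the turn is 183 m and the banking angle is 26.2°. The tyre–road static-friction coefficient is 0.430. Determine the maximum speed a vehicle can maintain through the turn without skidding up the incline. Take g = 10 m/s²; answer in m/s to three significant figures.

46.3 m/s

At the maximum speed, friction acts down the slope at its limiting value f = μN. Radially (horizontal, toward centre): N sinθ + μN cosθ = mv²/r. Vertically: N cosθ − μN sinθ = mg.
Dividing: v² = r g (sinθ + μcosθ)/(cosθ − μsinθ).
sinθ + μcosθ = 0.4415 + 0.430×0.8973 = 0.8273; cosθ − μsinθ = 0.8973 − 0.430×0.4415 = 0.7074.
v² = 183 × 10.0 × 0.8273/0.7074 = 2140 m²/s², so v = 46.26 m/s.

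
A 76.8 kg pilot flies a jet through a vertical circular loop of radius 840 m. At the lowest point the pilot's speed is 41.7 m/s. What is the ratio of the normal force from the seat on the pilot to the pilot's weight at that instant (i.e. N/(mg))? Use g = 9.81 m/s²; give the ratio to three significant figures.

1.21

At the bottom, N − mg = mv²/r, so N = m(v²/r + g) and N/(mg) = v²/(rg) + 1 = (41.7)²/(840 × 9.81) + 1 = 0.2110 + 1 = 1.211.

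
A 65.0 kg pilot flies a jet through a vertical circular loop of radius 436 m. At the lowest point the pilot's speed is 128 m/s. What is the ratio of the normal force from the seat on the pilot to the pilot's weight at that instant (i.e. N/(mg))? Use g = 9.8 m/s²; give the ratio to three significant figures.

At the bottom, N − mg = mv²/r, so N = m(v²/r + g) and N/(mg) = v²/(rg) + 1 = (128)²/(436 × 9.8) + 1 = 3.834 + 1 = 4.834.

4.83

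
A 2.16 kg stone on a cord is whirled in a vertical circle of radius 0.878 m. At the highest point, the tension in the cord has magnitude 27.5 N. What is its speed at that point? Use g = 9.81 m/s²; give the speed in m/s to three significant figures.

At the top, T + mg = mv²/r, so v = √(r(T/m + g)) = √(0.878 × (27.5/2.16 + 9.81)) = √(0.878 × 22.54) = √19.79 = 4.449 m/s.

4.45 m/s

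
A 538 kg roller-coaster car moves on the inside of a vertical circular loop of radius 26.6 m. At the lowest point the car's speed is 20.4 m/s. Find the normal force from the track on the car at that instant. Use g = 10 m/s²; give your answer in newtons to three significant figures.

13800 N

At the lowest point, N points up (toward the centre) and the weight mg points down (away from the centre), so the net inward force is N − mg = mv²/r.
N = m(v²/r + g) = 538 × ((20.4)²/26.6 + 10.0) = 538 × (15.65 + 10.0) = 538 × 25.65 = 13800 N.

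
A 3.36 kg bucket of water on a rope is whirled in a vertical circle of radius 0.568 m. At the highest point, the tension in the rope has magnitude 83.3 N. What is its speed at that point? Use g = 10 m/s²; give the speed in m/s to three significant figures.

4.45 m/s

At the top, T + mg = mv²/r, so v = √(r(T/m + g)) = √(0.568 × (83.3/3.36 + 10.0)) = √(0.568 × 34.79) = √19.76 = 4.445 m/s.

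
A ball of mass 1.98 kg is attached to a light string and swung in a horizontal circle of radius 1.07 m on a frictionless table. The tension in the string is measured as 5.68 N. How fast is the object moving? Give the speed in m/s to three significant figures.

T = m v²/r ⇒ v = √(T r / m) = √(5.68 × 1.07 / 1.98) = √3.069 = 1.752 m/s.

1.75 m/s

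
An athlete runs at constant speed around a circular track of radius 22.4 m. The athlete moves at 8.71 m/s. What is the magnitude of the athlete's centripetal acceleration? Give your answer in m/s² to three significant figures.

3.39 m/s²

a_c = v²/r = (8.710)²/22.4 = 75.86/22.4 = 3.387 m/s².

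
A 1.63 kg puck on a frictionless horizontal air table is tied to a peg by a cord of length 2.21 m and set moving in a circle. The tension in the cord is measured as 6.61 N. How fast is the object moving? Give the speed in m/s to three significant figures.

2.99 m/s

T = m v²/r ⇒ v = √(T r / m) = √(6.61 × 2.21 / 1.63) = √8.962 = 2.994 m/s.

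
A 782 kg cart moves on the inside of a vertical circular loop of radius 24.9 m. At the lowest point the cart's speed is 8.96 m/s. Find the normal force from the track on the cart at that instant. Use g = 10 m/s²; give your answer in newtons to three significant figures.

At the lowest point, N points up (toward the centre) and the weight mg points down (away from the centre), so the net inward force is N − mg = mv²/r.
N = m(v²/r + g) = 782 × ((8.96)²/24.9 + 10.0) = 782 × (3.224 + 10.0) = 782 × 13.22 = 10340 N.

10300 N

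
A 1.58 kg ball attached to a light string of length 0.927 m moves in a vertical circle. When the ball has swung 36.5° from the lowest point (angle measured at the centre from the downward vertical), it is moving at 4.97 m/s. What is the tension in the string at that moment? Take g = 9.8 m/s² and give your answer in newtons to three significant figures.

54.5 N

Take the radial direction toward the centre of the circle as positive. The component of the weight along the string toward the centre is −mg cos φ (φ measured from the bottom), so Newton's second law along the string gives T − mg cos φ = m v²/r.
cos 36.5° = 0.8039, so T = m(v²/r + g cos φ) = 1.58 × ((4.97)²/0.927 + 9.8 × 0.8039) = 1.58 × (26.65 + (7.878)) = 1.58 × 34.52 = 54.55 N.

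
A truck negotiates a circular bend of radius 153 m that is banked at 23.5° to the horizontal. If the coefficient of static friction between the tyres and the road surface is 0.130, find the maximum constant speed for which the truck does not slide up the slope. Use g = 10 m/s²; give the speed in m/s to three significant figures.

30.3 m/s

At the maximum speed, friction acts down the slope at its limiting value f = μN. Radially (horizontal, toward centre): N sinθ + μN cosθ = mv²/r. Vertically: N cosθ − μN sinθ = mg.
Dividing: v² = r g (sinθ + μcosθ)/(cosθ − μsinθ).
sinθ + μcosθ = 0.3987 + 0.130×0.9171 = 0.5180; cosθ − μsinθ = 0.9171 − 0.130×0.3987 = 0.8652.
v² = 153 × 10.0 × 0.5180/0.8652 = 915.9 m²/s², so v = 30.26 m/s.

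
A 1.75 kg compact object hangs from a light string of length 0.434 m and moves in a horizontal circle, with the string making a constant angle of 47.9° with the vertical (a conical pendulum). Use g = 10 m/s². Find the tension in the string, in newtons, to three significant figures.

26.1 N

Vertically the bob has no acceleration, so T cosθ = mg.
T = mg/cosθ = 1.75 × 10.0 / cos 47.9° = 17.50/0.6704 = 26.10 N.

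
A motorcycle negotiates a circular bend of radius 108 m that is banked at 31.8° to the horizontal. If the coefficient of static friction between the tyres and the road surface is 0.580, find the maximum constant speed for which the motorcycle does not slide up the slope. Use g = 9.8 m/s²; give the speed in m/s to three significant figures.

44.5 m/s

At the maximum speed, friction acts down the slope at its limiting value f = μN. Radially (horizontal, toward centre): N sinθ + μN cosθ = mv²/r. Vertically: N cosθ − μN sinθ = mg.
Dividing: v² = r g (sinθ + μcosθ)/(cosθ − μsinθ).
sinθ + μcosθ = 0.5270 + 0.580×0.8499 = 1.020; cosθ − μsinθ = 0.8499 − 0.580×0.5270 = 0.5443.
v² = 108 × 9.8 × 1.020/0.5443 = 1983 m²/s², so v = 44.53 m/s.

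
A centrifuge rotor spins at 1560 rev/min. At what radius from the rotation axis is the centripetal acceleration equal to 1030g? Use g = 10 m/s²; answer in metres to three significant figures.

0.386 m

ω = 1560 rev/min × 2π/60 = 163.4 rad/s.
a_c = ω²r = 1030g ⇒ r = 1030 × 10.0 / (163.4)² = 10300/26690 = 0.3859 m.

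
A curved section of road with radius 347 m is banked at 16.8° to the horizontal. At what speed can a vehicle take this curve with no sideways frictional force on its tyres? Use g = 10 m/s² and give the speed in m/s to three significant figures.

32.4 m/s

On a frictionless banked curve, N sinθ = mv²/r and N cosθ = mg, so tanθ = v²/(rg).
v = √(r g tanθ) = √(347 × 10.0 × tan 16.8°) = √(347 × 10.0 × 0.3019) = √1048 = 32.37 m/s.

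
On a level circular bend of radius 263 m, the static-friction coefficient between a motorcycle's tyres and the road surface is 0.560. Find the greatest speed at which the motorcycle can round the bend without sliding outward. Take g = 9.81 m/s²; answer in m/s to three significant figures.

38.0 m/s

On a flat curve, static friction is the only horizontal force, so it must supply the full centripetal force: μ_s m g = m v²/r.
Mass cancels: v_max = √(μ_s g r) = √(0.560 × 9.81 × 263) = √1445 = 38.01 m/s.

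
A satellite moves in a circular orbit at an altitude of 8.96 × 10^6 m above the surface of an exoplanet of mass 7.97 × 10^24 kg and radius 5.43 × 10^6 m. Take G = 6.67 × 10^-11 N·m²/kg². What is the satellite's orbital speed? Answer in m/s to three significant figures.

Orbital radius r = R + h = 5.43 × 10^6 + 8.96 × 10^6 = 1.439 × 10^7 m.
Gravity supplies the centripetal force: G M m / r² = m v² / r, so v = √(GM/r).
v = √(6.67 × 10^-11 × 7.97 × 10^24 / 1.439 × 10^7) = √(3.694 × 10^7) = 6078 m/s.

6080 m/s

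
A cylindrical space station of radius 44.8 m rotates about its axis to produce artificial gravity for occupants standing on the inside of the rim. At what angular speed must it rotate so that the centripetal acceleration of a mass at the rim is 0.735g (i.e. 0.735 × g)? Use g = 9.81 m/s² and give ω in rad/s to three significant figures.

Centripetal acceleration a_c = ω²r. Setting ω²r = 0.735g:
ω = √(0.735g / r) = √(0.735 × 9.81 / 44.8) = √0.1609 = 0.4012 rad/s.

0.401 rad/s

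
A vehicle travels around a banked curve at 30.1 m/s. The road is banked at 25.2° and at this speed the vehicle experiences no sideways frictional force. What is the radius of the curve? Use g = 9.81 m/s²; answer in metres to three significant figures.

Frictionless banking: tanθ = v²/(rg), so r = v²/(g tanθ).
r = (30.1)²/(9.81 × tan 25.2°) = 906.0/(9.81 × 0.4706) = 906.0/4.616 = 196.3 m.

196 m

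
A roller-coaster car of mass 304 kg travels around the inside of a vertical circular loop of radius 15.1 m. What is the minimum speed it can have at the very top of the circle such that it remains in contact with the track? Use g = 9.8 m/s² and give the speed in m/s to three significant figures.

At the highest point the centre is directly below, so both the weight and N act inward: N + mg = mv²/r.
At minimum speed N → 0, so mg = mv_min²/r ⇒ v_min = √(g r) = √(9.8 × 15.1) = 12.16 m/s.

12.2 m/s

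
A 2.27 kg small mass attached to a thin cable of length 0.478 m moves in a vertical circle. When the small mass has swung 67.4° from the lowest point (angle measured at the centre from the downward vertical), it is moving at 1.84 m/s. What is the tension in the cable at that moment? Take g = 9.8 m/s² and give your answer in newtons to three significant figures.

Take the radial direction toward the centre of the circle as positive. The component of the weight along the string toward the centre is −mg cos φ (φ measured from the bottom), so Newton's second law along the string gives T − mg cos φ = m v²/r.
cos 67.4° = 0.3843, so T = m(v²/r + g cos φ) = 2.27 × ((1.84)²/0.478 + 9.8 × 0.3843) = 2.27 × (7.083 + (3.766)) = 2.27 × 10.85 = 24.63 N.

24.6 N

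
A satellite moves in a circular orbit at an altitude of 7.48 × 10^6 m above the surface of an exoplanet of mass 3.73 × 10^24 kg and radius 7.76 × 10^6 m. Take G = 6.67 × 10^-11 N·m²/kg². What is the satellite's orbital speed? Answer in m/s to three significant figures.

Orbital radius r = R + h = 7.76 × 10^6 + 7.48 × 10^6 = 1.524 × 10^7 m.
Gravity supplies the centripetal force: G M m / r² = m v² / r, so v = √(GM/r).
v = √(6.67 × 10^-11 × 3.73 × 10^24 / 1.524 × 10^7) = √(1.632 × 10^7) = 4040 m/s.

4040 m/s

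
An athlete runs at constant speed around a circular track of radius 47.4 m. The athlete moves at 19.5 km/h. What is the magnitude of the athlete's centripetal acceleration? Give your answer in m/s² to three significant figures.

0.619 m/s²

v = 19.5 km/h = 19.5/3.6 = 5.417 m/s.
a_c = v²/r = (5.417)²/47.4 = 29.34/47.4 = 0.6190 m/s².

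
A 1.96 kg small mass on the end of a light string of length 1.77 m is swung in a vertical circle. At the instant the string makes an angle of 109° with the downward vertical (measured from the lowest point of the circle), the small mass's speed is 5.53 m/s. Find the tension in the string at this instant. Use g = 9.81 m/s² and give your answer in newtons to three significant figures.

Take the radial direction toward the centre of the circle as positive. The component of the weight along the string toward the centre is −mg cos φ (φ measured from the bottom), so Newton's second law along the string gives T − mg cos φ = m v²/r.
cos 109° = -0.3256, so T = m(v²/r + g cos φ) = 1.96 × ((5.53)²/1.77 + 9.81 × -0.3256) = 1.96 × (17.28 + (-3.194)) = 1.96 × 14.08 = 27.60 N.

27.6 N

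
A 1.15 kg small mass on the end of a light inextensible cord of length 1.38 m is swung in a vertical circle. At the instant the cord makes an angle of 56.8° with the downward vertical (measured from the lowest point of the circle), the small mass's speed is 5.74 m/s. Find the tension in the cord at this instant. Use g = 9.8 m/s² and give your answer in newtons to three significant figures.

33.6 N

Take the radial direction toward the centre of the circle as positive. The component of the weight along the string toward the centre is −mg cos φ (φ measured from the bottom), so Newton's second law along the string gives T − mg cos φ = m v²/r.
cos 56.8° = 0.5476, so T = m(v²/r + g cos φ) = 1.15 × ((5.74)²/1.38 + 9.8 × 0.5476) = 1.15 × (23.88 + (5.366)) = 1.15 × 29.24 = 33.63 N.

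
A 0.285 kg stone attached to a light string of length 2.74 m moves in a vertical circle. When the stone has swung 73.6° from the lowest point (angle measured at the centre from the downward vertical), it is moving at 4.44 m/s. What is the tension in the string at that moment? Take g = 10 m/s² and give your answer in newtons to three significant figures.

Take the radial direction toward the centre of the circle as positive. The component of the weight along the string toward the centre is −mg cos φ (φ measured from the bottom), so Newton's second law along the string gives T − mg cos φ = m v²/r.
cos 73.6° = 0.2823, so T = m(v²/r + g cos φ) = 0.285 × ((4.44)²/2.74 + 10.0 × 0.2823) = 0.285 × (7.195 + (2.823)) = 0.285 × 10.02 = 2.855 N.

2.86 N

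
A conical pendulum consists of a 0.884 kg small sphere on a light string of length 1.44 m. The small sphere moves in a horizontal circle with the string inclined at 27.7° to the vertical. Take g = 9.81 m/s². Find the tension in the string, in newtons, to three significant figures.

Vertically the bob has no acceleration, so T cosθ = mg.
T = mg/cosθ = 0.884 × 9.81 / cos 27.7° = 8.672/0.8854 = 9.795 N.

9.79 N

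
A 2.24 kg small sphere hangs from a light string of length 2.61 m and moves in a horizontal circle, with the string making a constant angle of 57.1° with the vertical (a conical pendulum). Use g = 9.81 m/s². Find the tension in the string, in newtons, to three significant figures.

Vertically the bob has no acceleration, so T cosθ = mg.
T = mg/cosθ = 2.24 × 9.81 / cos 57.1° = 21.97/0.5432 = 40.46 N.

40.5 N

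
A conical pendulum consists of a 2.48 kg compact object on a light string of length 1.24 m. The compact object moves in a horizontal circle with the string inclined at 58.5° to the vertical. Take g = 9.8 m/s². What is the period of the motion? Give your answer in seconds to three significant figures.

r = L sinθ = 1.057 m. From T sinθ = mω²r and T cosθ = mg: tanθ = ω²r/g, so ω² = g tanθ / r = g/(L cosθ).
ω = √(g/(L cosθ)) = √(9.8/(1.24 × 0.5225)) = √15.13 = 3.889 rad/s.
Period = 2π/ω = 1.616 s.

1.62 s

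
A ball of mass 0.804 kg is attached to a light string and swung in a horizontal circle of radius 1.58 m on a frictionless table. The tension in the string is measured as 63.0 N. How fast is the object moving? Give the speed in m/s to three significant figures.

T = m v²/r ⇒ v = √(T r / m) = √(63.0 × 1.58 / 0.804) = √123.8 = 11.13 m/s.

11.1 m/s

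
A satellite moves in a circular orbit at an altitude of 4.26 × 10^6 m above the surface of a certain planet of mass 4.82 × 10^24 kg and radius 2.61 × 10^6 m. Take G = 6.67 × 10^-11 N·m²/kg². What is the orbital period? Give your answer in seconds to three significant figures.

r = R + h = 2.61 × 10^6 + 4.26 × 10^6 = 6.870 × 10^6 m. Gravity provides the centripetal force: G M m / r² = m v² / r ⇒ v = √(GM/r) = 6841 m/s.
T = 2πr/v = 2π × 6.870 × 10^6 / 6841 = 6310 s.

6310 s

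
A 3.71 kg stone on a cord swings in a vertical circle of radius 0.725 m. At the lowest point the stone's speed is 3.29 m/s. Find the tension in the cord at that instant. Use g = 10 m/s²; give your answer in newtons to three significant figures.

92.5 N

At the lowest point, T points up (toward the centre) and the weight mg points down (away from the centre), so the net inward force is T − mg = mv²/r.
T = m(v²/r + g) = 3.71 × ((3.29)²/0.725 + 10.0) = 3.71 × (14.93 + 10.0) = 3.71 × 24.93 = 92.49 N.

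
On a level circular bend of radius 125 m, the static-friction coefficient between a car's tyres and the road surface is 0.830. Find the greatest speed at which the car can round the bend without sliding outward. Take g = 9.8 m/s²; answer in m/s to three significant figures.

31.9 m/s

The only inward force on a level bend is static friction, so at the limit f_s = μ_s N = μ_s m g = m v²/r.
Mass cancels: v_max = √(μ_s g r) = √(0.830 × 9.8 × 125) = √1017 = 31.89 m/s.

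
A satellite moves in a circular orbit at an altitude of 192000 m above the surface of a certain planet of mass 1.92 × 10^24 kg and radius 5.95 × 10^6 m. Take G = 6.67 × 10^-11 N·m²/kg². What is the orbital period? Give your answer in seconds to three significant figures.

r = R + h = 5.95 × 10^6 + 192000 = 6.142 × 10^6 m. Gravity provides the centripetal force: G M m / r² = m v² / r ⇒ v = √(GM/r) = 4566 m/s.
T = 2πr/v = 2π × 6.142 × 10^6 / 4566 = 8451 s.

8450 s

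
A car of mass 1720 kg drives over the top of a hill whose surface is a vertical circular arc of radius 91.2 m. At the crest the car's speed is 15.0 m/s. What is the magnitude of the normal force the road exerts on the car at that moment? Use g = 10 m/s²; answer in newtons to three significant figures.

At the crest the centripetal acceleration points downward (toward the centre of the arc), so mg − N = mv²/r.
N = m(g − v²/r) = 1720 × (10.0 − (15.0)²/91.2) = 1720 × (10.0 − 2.467) = 1720 × 7.533 = 12960 N.

13000 N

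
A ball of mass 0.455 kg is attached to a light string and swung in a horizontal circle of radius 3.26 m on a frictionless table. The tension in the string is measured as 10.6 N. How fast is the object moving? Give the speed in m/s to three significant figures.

8.71 m/s

T = m v²/r ⇒ v = √(T r / m) = √(10.6 × 3.26 / 0.455) = √75.95 = 8.715 m/s.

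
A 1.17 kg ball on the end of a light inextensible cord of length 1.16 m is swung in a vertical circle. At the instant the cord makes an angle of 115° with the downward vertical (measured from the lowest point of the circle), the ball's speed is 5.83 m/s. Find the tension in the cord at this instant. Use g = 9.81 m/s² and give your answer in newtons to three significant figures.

Take the radial direction toward the centre of the circle as positive. The component of the weight along the string toward the centre is −mg cos φ (φ measured from the bottom), so Newton's second law along the string gives T − mg cos φ = m v²/r.
cos 115° = -0.4226, so T = m(v²/r + g cos φ) = 1.17 × ((5.83)²/1.16 + 9.81 × -0.4226) = 1.17 × (29.30 + (-4.146)) = 1.17 × 25.15 = 29.43 N.

29.4 N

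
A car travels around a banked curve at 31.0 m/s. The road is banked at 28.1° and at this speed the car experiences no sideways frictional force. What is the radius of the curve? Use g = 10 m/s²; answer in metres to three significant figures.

Frictionless banking: tanθ = v²/(rg), so r = v²/(g tanθ).
r = (31.0)²/(10.0 × tan 28.1°) = 961.0/(10.0 × 0.5340) = 961.0/5.340 = 180.0 m.

180 m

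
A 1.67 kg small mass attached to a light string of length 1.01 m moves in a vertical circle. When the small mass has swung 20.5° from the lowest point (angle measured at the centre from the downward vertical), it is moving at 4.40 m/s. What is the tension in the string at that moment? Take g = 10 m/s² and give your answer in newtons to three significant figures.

47.7 N

Take the radial direction toward the centre of the circle as positive. The component of the weight along the string toward the centre is −mg cos φ (φ measured from the bottom), so Newton's second law along the string gives T − mg cos φ = m v²/r.
cos 20.5° = 0.9367, so T = m(v²/r + g cos φ) = 1.67 × ((4.40)²/1.01 + 10.0 × 0.9367) = 1.67 × (19.17 + (9.367)) = 1.67 × 28.54 = 47.65 N.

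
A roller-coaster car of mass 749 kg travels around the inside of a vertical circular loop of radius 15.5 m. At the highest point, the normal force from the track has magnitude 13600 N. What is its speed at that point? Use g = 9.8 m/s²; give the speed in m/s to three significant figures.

20.8 m/s

At the top, N + mg = mv²/r, so v = √(r(N/m + g)) = √(15.5 × (13600/749 + 9.8)) = √(15.5 × 27.96) = √433.3 = 20.82 m/s.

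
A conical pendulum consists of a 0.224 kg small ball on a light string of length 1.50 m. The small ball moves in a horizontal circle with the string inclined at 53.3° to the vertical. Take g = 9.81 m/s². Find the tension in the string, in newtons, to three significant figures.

Vertically the bob has no acceleration, so T cosθ = mg.
T = mg/cosθ = 0.224 × 9.81 / cos 53.3° = 2.197/0.5976 = 3.677 N.

3.68 N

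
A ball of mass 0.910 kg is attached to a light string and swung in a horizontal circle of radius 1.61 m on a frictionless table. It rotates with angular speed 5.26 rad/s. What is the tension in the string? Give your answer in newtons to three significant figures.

v = ωr = 5.26 × 1.61 = 8.469 m/s.
The tension is the only horizontal force, so it supplies the full centripetal force: T = m v²/r = 0.910 × (8.469)²/1.61 = 0.910 × 71.72/1.61 = 40.54 N.

40.5 N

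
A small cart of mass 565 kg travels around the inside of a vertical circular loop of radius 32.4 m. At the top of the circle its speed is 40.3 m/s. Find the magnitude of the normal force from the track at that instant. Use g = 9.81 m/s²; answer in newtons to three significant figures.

At the top, both N and the weight mg point inward (toward the centre), so N + mg = mv²/r.
N = m(v²/r − g) = 565 × ((40.3)²/32.4 − 9.81) = 565 × (50.13 − 9.81) = 565 × 40.32 = 22780 N.

22800 N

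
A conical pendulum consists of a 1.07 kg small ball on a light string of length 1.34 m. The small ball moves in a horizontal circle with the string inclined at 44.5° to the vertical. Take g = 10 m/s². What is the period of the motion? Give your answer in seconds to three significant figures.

1.94 s

r = L sinθ = 0.9392 m. From T sinθ = mω²r and T cosθ = mg: tanθ = ω²r/g, so ω² = g tanθ / r = g/(L cosθ).
ω = √(g/(L cosθ)) = √(10.0/(1.34 × 0.7133)) = √10.46 = 3.235 rad/s.
Period = 2π/ω = 1.942 s.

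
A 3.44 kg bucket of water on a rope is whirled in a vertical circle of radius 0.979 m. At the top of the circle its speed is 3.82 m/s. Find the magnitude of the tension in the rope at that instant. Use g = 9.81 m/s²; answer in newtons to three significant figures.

At the top, both T and the weight mg point inward (toward the centre), so T + mg = mv²/r.
T = m(v²/r − g) = 3.44 × ((3.82)²/0.979 − 9.81) = 3.44 × (14.91 − 9.81) = 3.44 × 5.095 = 17.53 N.

17.5 N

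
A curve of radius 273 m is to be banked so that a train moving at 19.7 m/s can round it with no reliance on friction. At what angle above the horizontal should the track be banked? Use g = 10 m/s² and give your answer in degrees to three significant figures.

For a frictionless banked turn: horizontally N sinθ = mv²/r and vertically N cosθ = mg.
Dividing: tanθ = v²/(r g) = (19.7)²/(273 × 10.0) = 388.1/2730 = 0.1422.
θ = arctan(0.1422) = 8.091°.

8.09°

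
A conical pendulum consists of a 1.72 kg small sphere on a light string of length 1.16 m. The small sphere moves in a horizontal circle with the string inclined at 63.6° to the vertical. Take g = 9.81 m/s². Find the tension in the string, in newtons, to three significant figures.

37.9 N

Vertically the bob has no acceleration, so T cosθ = mg.
T = mg/cosθ = 1.72 × 9.81 / cos 63.6° = 16.87/0.4446 = 37.95 N.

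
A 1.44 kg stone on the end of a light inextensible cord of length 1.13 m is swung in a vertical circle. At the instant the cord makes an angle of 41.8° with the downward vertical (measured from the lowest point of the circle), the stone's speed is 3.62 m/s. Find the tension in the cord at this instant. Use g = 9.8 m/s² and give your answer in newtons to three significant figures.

Take the radial direction toward the centre of the circle as positive. The component of the weight along the string toward the centre is −mg cos φ (φ measured from the bottom), so Newton's second law along the string gives T − mg cos φ = m v²/r.
cos 41.8° = 0.7455, so T = m(v²/r + g cos φ) = 1.44 × ((3.62)²/1.13 + 9.8 × 0.7455) = 1.44 × (11.60 + (7.306)) = 1.44 × 18.90 = 27.22 N.

27.2 N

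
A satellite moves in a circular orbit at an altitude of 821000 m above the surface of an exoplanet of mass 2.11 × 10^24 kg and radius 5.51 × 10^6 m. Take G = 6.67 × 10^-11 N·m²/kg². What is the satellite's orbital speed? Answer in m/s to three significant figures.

Orbital radius r = R + h = 5.51 × 10^6 + 821000 = 6.331 × 10^6 m.
Gravity supplies the centripetal force: G M m / r² = m v² / r, so v = √(GM/r).
v = √(6.67 × 10^-11 × 2.11 × 10^24 / 6.331 × 10^6) = √(2.223 × 10^7) = 4715 m/s.

4710 m/s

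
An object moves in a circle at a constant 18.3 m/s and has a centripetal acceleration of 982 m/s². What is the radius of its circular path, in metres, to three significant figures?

0.341 m

a_c = v²/r ⇒ r = v²/a_c = (18.3)²/982 = 334.9/982 = 0.3410 m.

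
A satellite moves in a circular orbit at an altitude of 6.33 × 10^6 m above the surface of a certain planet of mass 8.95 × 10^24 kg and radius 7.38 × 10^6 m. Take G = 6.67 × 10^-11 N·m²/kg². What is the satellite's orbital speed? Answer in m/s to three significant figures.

Orbital radius r = R + h = 7.38 × 10^6 + 6.33 × 10^6 = 1.371 × 10^7 m.
Gravity supplies the centripetal force: G M m / r² = m v² / r, so v = √(GM/r).
v = √(6.67 × 10^-11 × 8.95 × 10^24 / 1.371 × 10^7) = √(4.354 × 10^7) = 6599 m/s.

6600 m/s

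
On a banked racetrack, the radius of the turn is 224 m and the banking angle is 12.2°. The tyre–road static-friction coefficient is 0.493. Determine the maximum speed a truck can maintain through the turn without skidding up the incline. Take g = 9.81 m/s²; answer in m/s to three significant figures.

41.8 m/s

At the maximum speed, friction acts down the slope at its limiting value f = μN. Radially (horizontal, toward centre): N sinθ + μN cosθ = mv²/r. Vertically: N cosθ − μN sinθ = mg.
Dividing: v² = r g (sinθ + μcosθ)/(cosθ − μsinθ).
sinθ + μcosθ = 0.2113 + 0.493×0.9774 = 0.6932; cosθ − μsinθ = 0.9774 − 0.493×0.2113 = 0.8732.
v² = 224 × 9.81 × 0.6932/0.8732 = 1744 m²/s², so v = 41.77 m/s.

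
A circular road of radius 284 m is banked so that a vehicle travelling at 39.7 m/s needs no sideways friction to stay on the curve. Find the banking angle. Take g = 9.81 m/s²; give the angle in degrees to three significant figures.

29.5°

With no friction, the horizontal component of the normal force provides the centripetal force: N sinθ = mv²/r, while N cosθ = mg vertically.
Dividing: tanθ = v²/(r g) = (39.7)²/(284 × 9.81) = 1576/2786 = 0.5657.
θ = arctan(0.5657) = 29.50°.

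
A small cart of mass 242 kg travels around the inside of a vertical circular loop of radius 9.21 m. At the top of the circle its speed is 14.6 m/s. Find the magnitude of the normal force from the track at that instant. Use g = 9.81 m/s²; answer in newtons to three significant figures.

At the top, both N and the weight mg point inward (toward the centre), so N + mg = mv²/r.
N = m(v²/r − g) = 242 × ((14.6)²/9.21 − 9.81) = 242 × (23.14 − 9.81) = 242 × 13.33 = 3227 N.

3230 N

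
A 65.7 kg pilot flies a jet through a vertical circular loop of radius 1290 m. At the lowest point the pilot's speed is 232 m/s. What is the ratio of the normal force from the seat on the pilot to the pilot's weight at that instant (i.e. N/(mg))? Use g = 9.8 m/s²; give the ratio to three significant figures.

At the bottom, N − mg = mv²/r, so N = m(v²/r + g) and N/(mg) = v²/(rg) + 1 = (232)²/(1290 × 9.8) + 1 = 4.258 + 1 = 5.258.

5.26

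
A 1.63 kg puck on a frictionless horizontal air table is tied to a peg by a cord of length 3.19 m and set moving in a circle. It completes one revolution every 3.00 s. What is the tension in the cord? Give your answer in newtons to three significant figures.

22.8 N

v = 2πr/T = 2π × 3.19/3.00 = 6.681 m/s.
The tension is the only horizontal force, so it supplies the full centripetal force: T = m v²/r = 1.63 × (6.681)²/3.19 = 1.63 × 44.64/3.19 = 22.81 N.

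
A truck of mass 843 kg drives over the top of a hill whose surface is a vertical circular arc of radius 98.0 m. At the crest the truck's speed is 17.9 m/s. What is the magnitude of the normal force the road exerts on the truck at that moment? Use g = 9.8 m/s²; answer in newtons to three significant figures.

At the crest the centripetal acceleration points downward (toward the centre of the arc), so mg − N = mv²/r.
N = m(g − v²/r) = 843 × (9.8 − (17.9)²/98.0) = 843 × (9.8 − 3.269) = 843 × 6.531 = 5505 N.

5510 N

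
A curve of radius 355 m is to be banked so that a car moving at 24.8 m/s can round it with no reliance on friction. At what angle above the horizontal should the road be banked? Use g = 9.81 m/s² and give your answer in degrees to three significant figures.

10.0°

With no friction, the horizontal component of the normal force provides the centripetal force: N sinθ = mv²/r, while N cosθ = mg vertically.
Dividing: tanθ = v²/(r g) = (24.8)²/(355 × 9.81) = 615.0/3483 = 0.1766.
θ = arctan(0.1766) = 10.02°.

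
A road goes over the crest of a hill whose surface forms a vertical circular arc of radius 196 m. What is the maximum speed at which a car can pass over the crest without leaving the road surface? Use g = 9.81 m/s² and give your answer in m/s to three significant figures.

43.8 m/s

At the crest the centre of the circle is below the car, so the net downward (centripetal) force is mg − N = mv²/r.
The car leaves the road when N → 0, giving v_max = √(g r) = √(9.81 × 196) = 43.85 m/s.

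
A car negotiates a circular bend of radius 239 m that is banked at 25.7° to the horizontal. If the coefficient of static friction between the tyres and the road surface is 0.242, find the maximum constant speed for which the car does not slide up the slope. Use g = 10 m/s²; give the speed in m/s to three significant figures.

At the maximum speed, friction acts down the slope at its limiting value f = μN. Radially (horizontal, toward centre): N sinθ + μN cosθ = mv²/r. Vertically: N cosθ − μN sinθ = mg.
Dividing: v² = r g (sinθ + μcosθ)/(cosθ − μsinθ).
sinθ + μcosθ = 0.4337 + 0.242×0.9011 = 0.6517; cosθ − μsinθ = 0.9011 − 0.242×0.4337 = 0.7961.
v² = 239 × 10.0 × 0.6517/0.7961 = 1956 m²/s², so v = 44.23 m/s.

44.2 m/s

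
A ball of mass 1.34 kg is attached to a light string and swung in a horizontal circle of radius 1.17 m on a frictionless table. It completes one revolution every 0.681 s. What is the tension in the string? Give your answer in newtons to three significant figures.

133 N

v = 2πr/T = 2π × 1.17/0.681 = 10.79 m/s.
The tension is the only horizontal force, so it supplies the full centripetal force: T = m v²/r = 1.34 × (10.79)²/1.17 = 1.34 × 116.5/1.17 = 133.5 N.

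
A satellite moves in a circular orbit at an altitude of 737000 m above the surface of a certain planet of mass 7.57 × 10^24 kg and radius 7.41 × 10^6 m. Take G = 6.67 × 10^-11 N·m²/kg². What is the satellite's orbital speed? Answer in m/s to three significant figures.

Orbital radius r = R + h = 7.41 × 10^6 + 737000 = 8.147 × 10^6 m.
Gravity supplies the centripetal force: G M m / r² = m v² / r, so v = √(GM/r).
v = √(6.67 × 10^-11 × 7.57 × 10^24 / 8.147 × 10^6) = √(6.198 × 10^7) = 7872 m/s.

7870 m/s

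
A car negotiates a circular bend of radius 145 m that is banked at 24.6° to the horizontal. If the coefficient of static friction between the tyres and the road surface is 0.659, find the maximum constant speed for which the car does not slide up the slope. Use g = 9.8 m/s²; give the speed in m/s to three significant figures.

At the maximum speed, friction acts down the slope at its limiting value f = μN. Radially (horizontal, toward centre): N sinθ + μN cosθ = mv²/r. Vertically: N cosθ − μN sinθ = mg.
Dividing: v² = r g (sinθ + μcosθ)/(cosθ − μsinθ).
sinθ + μcosθ = 0.4163 + 0.659×0.9092 = 1.015; cosθ − μsinθ = 0.9092 − 0.659×0.4163 = 0.6349.
v² = 145 × 9.8 × 1.015/0.6349 = 2273 m²/s², so v = 47.67 m/s.

47.7 m/s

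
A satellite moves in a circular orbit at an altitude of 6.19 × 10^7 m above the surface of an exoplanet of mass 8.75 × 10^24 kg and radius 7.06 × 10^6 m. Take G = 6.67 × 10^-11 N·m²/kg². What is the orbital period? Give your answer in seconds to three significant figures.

149000 s

r = R + h = 7.06 × 10^6 + 6.19 × 10^7 = 6.896 × 10^7 m. Gravity provides the centripetal force: G M m / r² = m v² / r ⇒ v = √(GM/r) = 2909 m/s.
T = 2πr/v = 2π × 6.896 × 10^7 / 2909 = 148900 s.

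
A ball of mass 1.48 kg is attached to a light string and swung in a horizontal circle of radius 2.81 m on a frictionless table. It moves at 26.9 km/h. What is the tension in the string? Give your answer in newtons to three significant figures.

29.4 N

v = 26.9 km/h = 26.9/3.6 = 7.472 m/s.
The tension is the only horizontal force, so it supplies the full centripetal force: T = m v²/r = 1.48 × (7.472)²/2.81 = 1.48 × 55.83/2.81 = 29.41 N.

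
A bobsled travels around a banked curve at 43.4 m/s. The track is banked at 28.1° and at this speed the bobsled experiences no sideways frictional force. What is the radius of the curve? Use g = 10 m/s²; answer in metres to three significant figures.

Frictionless banking: tanθ = v²/(rg), so r = v²/(g tanθ).
r = (43.4)²/(10.0 × tan 28.1°) = 1884/(10.0 × 0.5340) = 1884/5.340 = 352.8 m.

353 m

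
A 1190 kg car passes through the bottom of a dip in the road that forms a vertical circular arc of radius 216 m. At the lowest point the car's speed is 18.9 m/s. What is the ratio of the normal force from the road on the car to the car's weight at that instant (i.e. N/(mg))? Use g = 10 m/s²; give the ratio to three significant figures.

1.17

At the bottom, N − mg = mv²/r, so N = m(v²/r + g) and N/(mg) = v²/(rg) + 1 = (18.9)²/(216 × 10.0) + 1 = 0.1654 + 1 = 1.165.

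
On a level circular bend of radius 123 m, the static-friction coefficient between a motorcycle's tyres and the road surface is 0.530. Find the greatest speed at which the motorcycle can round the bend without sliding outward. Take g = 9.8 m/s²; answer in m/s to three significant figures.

25.3 m/s

The only inward force on a level bend is static friction, so at the limit f_s = μ_s N = μ_s m g = m v²/r.
Mass cancels: v_max = √(μ_s g r) = √(0.530 × 9.8 × 123) = √638.9 = 25.28 m/s.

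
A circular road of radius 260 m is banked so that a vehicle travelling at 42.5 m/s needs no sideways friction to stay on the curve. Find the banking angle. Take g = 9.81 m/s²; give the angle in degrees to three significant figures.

35.3°

For a frictionless banked turn: horizontally N sinθ = mv²/r and vertically N cosθ = mg.
Dividing: tanθ = v²/(r g) = (42.5)²/(260 × 9.81) = 1806/2551 = 0.7082.
θ = arctan(0.7082) = 35.30°.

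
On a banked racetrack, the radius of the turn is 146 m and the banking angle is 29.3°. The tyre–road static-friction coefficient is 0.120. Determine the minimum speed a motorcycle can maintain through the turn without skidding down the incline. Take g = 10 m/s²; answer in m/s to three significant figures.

At the minimum speed, friction acts up the slope at its limiting value f = μN. Radially (horizontal, toward centre): N sinθ − μN cosθ = mv²/r. Vertically: N cosθ + μN sinθ = mg.
Dividing: v² = r g (sinθ − μcosθ)/(cosθ + μsinθ).
sinθ − μcosθ = 0.4894 − 0.120×0.8721 = 0.3847; cosθ + μsinθ = 0.8721 + 0.120×0.4894 = 0.9308.
v² = 146 × 10.0 × 0.3847/0.9308 = 603.5 m²/s², so v = 24.57 m/s.

24.6 m/s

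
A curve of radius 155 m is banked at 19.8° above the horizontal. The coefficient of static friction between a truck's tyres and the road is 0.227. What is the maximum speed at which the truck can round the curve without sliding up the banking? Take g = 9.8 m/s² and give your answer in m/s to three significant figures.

At the maximum speed, friction acts down the slope at its limiting value f = μN. Radially (horizontal, toward centre): N sinθ + μN cosθ = mv²/r. Vertically: N cosθ − μN sinθ = mg.
Dividing: v² = r g (sinθ + μcosθ)/(cosθ − μsinθ).
sinθ + μcosθ = 0.3387 + 0.227×0.9409 = 0.5523; cosθ − μsinθ = 0.9409 − 0.227×0.3387 = 0.8640.
v² = 155 × 9.8 × 0.5523/0.8640 = 971.0 m²/s², so v = 31.16 m/s.

31.2 m/s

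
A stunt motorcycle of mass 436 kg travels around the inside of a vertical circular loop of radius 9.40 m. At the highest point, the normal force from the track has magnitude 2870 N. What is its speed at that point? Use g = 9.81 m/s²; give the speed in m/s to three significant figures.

12.4 m/s

At the top, N + mg = mv²/r, so v = √(r(N/m + g)) = √(9.40 × (2870/436 + 9.81)) = √(9.40 × 16.39) = √154.1 = 12.41 m/s.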